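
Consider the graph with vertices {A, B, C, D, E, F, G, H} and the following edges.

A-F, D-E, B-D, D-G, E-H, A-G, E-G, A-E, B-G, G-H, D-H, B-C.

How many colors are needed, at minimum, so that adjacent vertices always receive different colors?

4

D, E, G, H are pairwise adjacent (a clique of size 4), so at least 4 colors are needed.
One proper 4-coloring: A=2, B=3, C=1, D=2, E=3, F=1, G=1, H=4. Every edge joins two different colors.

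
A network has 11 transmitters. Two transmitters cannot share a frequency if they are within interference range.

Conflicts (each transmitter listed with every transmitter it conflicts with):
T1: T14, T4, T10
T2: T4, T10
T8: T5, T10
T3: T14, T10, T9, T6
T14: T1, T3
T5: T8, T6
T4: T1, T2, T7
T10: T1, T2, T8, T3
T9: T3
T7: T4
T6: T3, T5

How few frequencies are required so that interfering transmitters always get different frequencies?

3

The cycle T3-T10-T8-T5-T6-T3 has odd length 5, so it cannot be 2-colored; at least 3 frequencies are needed.
3 frequencies suffice: frequency 1 → {T14, T5, T4, T10, T9}; frequency 2 → {T1, T2, T8, T3, T7}; frequency 3 → {T6}. Every pair that conflicts lands in different frequencies.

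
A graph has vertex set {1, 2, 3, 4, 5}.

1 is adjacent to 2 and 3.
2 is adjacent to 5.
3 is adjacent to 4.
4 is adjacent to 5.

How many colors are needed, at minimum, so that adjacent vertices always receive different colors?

3

The cycle 5-4-3-1-2-5 has odd length 5, so it cannot be 2-colored; at least 3 colors are needed.
3 colors suffice: 1=blue, 2=red, 3=red, 4=blue, 5=green. No two adjacent vertices share a color.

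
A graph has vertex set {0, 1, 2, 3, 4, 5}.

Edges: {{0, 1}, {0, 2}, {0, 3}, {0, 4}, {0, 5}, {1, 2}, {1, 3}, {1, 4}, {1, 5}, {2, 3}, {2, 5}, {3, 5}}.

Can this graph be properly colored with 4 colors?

0, 1, 2, 3, 5 are mutually adjacent (a clique of size 5), so at least 5 colors are needed.
So 4 colors are not enough.

No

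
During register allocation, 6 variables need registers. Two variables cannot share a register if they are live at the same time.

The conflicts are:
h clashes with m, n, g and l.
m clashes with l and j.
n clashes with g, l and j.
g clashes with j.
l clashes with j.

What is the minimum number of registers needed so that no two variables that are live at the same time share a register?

h, n, l all conflict with each other, so at least 3 registers are needed.
A valid assignment using 3 registers: h=3, m=1, n=1, g=2, l=2, j=3. No two conflicting variables share a register.

3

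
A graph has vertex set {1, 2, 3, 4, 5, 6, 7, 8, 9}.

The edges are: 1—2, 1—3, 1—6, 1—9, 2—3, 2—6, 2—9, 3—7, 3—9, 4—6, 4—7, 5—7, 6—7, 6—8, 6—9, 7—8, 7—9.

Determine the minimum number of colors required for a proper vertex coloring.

1, 2, 3, 9 form a clique, so at least 4 colors are needed.
A valid assignment using 4 colors: 1=a, 2=d, 3=b, 4=c, 5=b, 6=b, 7=a, 8=c, 9=c. No two adjacent vertices share a color.

4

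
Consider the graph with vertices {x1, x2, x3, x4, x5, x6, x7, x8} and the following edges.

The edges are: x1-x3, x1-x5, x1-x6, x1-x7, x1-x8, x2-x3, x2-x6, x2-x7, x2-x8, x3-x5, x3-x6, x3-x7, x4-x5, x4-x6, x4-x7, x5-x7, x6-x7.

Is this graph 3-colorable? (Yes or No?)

x1, x3, x5, x7 are mutually adjacent (a clique of size 4), so at least 4 colors are needed.
So 3 colors are not enough.

No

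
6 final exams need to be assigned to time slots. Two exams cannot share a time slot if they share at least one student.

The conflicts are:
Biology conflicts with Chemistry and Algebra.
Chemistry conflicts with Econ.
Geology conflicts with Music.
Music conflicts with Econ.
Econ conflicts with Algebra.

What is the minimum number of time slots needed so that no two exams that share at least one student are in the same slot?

Chemistry and Econ conflict, so at least 2 time slots are needed.
2 time slots suffice: time slot 1 → {Biology, Geology, Econ}; time slot 2 → {Chemistry, Music, Algebra}. Every pair that conflicts lands in different time slots.

2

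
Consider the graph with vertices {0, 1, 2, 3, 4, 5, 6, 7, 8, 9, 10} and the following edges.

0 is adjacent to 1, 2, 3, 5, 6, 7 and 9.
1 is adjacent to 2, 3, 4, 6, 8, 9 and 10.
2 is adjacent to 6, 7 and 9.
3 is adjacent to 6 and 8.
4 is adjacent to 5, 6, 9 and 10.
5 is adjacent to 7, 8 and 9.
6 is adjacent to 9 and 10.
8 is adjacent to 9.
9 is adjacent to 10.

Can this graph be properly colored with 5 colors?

Yes

The chromatic number is 5. 1, 4, 6, 9, 10 are mutually adjacent (a clique of size 5), so at least 5 colors are needed.
5 colors suffice: color red → {1, 5}; color blue → {3, 7, 9}; color green → {0, 4, 8}; color yellow → {6}; color purple → {2, 10}.
That is already a proper 5-coloring.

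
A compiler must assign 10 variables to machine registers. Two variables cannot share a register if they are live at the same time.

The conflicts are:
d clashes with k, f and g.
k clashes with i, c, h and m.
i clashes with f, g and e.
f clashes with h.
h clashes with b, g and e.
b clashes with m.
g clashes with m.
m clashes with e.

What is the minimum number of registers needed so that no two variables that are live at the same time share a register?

i and e conflict, so at least 2 registers are needed.
2 registers suffice: register 1 → {d, i, c, h, m}; register 2 → {k, f, b, g, e}. Each listed conflict is separated.

2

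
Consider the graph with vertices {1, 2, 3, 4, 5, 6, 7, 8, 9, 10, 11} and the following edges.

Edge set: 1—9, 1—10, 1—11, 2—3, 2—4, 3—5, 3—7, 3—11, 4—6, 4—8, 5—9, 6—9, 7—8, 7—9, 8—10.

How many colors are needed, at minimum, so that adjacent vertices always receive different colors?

3

The cycle 9-1-10-8-7-9 has odd length 5, so it cannot be 2-colored; at least 3 colors are needed.
3 colors suffice: color red → {3, 8, 9}; color blue → {1, 4, 5, 7}; color green → {2, 6, 10, 11}. Every edge joins two different colors.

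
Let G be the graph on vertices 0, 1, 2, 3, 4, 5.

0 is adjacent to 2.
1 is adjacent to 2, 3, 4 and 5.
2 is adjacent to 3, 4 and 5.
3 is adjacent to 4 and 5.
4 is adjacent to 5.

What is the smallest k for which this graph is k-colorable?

5

1, 2, 3, 4, 5 form a clique, so at least 5 colors are needed.
5 colors suffice: color red → {2}; color blue → {0, 1}; color green → {3}; color yellow → {5}; color purple → {4}. Each edge has distinct colors on its endpoints.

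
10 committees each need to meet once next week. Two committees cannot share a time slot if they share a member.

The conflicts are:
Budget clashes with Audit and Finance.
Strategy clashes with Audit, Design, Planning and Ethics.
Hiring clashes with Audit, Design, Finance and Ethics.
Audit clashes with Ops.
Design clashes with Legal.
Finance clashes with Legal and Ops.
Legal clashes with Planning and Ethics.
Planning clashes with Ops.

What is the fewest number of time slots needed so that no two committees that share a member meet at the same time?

2

Legal and Planning conflict, so at least 2 time slots are needed.
2 time slots suffice: time slot 1 → {Audit, Design, Finance, Planning, Ethics}; time slot 2 → {Budget, Strategy, Hiring, Legal, Ops}. Every pair that conflicts lands in different time slots.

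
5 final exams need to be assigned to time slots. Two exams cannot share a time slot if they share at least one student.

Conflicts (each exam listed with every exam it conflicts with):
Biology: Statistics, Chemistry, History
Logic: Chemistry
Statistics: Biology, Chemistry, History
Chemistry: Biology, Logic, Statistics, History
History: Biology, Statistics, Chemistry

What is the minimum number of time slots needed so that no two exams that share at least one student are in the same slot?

4

Biology, Statistics, Chemistry, History pairwise conflict, so at least 4 time slots are needed.
4 time slots suffice: time slot 1 → {Chemistry}; time slot 2 → {Logic, History}; time slot 3 → {Biology}; time slot 4 → {Statistics}. No two conflicting exams share a time slot.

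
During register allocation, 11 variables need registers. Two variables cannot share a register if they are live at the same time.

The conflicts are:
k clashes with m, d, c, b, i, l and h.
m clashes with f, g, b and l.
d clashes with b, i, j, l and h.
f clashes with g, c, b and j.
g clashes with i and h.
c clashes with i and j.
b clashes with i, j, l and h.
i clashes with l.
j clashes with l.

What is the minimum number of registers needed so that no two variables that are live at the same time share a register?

k, d, b, i, l all conflict with each other, so at least 5 registers are needed.
5 registers suffice: register 1 → {g, c, b}; register 2 → {k, j}; register 3 → {d, f}; register 4 → {l, h}; register 5 → {m, i}. Each listed conflict is separated.

5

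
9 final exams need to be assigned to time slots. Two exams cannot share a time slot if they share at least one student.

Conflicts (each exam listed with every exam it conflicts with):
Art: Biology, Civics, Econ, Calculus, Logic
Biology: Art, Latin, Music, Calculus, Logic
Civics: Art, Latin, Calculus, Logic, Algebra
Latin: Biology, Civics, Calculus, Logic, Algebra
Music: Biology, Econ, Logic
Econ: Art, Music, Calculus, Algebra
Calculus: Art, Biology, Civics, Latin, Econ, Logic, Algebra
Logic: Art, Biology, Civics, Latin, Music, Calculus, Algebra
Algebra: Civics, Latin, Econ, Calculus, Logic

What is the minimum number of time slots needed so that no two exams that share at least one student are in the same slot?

5

Civics, Latin, Calculus, Logic, Algebra pairwise conflict, so at least 5 time slots are needed.
A valid assignment using 5 time slots: Art=4, Biology=3, Civics=5, Latin=4, Music=2, Econ=1, Calculus=2, Logic=1, Algebra=3. Every pair that conflicts lands in different time slots.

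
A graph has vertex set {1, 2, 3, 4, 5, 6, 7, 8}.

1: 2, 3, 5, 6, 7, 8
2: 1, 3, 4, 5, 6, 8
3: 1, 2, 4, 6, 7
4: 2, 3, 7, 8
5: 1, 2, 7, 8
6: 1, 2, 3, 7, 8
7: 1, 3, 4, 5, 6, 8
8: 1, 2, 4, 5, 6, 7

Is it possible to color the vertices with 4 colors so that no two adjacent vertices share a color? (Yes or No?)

The chromatic number is 4. 1, 5, 7, 8 are mutually adjacent (a clique of size 4), so at least 4 colors are needed.
4 colors suffice: color a → {3, 8}; color b → {2, 7}; color c → {1, 4}; color d → {5, 6}.
That is already a proper 4-coloring.

Yes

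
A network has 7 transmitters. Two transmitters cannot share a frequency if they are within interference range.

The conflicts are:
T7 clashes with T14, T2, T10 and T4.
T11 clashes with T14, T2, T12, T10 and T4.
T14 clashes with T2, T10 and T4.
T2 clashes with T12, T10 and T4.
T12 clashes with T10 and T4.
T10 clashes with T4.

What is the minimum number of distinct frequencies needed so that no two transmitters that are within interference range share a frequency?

T11, T14, T2, T10, T4 are mutually in conflict, so at least 5 frequencies are needed.
5 frequencies suffice: frequency 1 → {T10}; frequency 2 → {T2}; frequency 3 → {T4}; frequency 4 → {T7, T11}; frequency 5 → {T14, T12}. No two conflicting transmitters share a frequency.

5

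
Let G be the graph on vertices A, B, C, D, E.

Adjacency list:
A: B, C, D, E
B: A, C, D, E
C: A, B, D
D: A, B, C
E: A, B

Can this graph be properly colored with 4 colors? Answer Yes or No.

Yes

The chromatic number is 4. A, B, C, D are pairwise adjacent (a clique of size 4), so at least 4 colors are needed.
4 colors suffice: color 1 → {A}; color 2 → {B}; color 3 → {C, E}; color 4 → {D}.
That is already a proper 4-coloring.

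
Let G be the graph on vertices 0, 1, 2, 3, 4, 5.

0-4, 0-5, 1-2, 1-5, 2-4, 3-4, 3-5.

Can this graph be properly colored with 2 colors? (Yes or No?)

The cycle 4-0-5-1-2-4 has odd length 5, so it cannot be 2-colored; at least 3 colors are needed.
So 2 colors are not enough.

No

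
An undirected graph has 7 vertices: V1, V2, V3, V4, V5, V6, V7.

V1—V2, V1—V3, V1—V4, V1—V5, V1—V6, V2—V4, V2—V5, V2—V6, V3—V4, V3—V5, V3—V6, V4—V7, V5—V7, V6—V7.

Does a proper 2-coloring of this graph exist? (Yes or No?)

No

V1, V2, V5 are mutually adjacent, so at least 3 colors are needed.
So 2 colors are not enough.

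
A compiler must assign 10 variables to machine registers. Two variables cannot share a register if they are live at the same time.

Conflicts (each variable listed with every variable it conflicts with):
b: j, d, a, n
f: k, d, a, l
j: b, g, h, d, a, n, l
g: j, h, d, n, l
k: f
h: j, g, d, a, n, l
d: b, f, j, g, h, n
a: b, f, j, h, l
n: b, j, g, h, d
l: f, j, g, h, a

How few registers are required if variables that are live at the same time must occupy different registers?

5

j, g, h, d, n pairwise conflict, so at least 5 registers are needed.
5 registers suffice: register 1 → {f, j}; register 2 → {k, d, a}; register 3 → {b, h}; register 4 → {g}; register 5 → {n, l}. No two conflicting variables share a register.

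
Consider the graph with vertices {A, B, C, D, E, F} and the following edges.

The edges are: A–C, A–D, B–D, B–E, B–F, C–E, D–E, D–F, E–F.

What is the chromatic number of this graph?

B, D, E, F are mutually adjacent (a clique of size 4), so at least 4 colors are needed.
A valid assignment using 4 colors: A=1, B=4, C=2, D=2, E=1, F=3. Each edge has distinct colors on its endpoints.

4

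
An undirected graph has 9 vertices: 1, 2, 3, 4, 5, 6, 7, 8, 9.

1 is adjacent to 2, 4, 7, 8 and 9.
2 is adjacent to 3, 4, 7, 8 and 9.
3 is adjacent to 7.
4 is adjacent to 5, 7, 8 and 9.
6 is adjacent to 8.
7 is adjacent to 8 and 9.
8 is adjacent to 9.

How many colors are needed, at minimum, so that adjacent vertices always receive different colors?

1, 2, 4, 7, 8, 9 are pairwise adjacent (a clique of size 6), so at least 6 colors are needed.
6 colors suffice: color a → {3, 4, 6}; color b → {5, 7}; color c → {2}; color d → {8}; color e → {9}; color f → {1}. Every edge joins two different colors.

6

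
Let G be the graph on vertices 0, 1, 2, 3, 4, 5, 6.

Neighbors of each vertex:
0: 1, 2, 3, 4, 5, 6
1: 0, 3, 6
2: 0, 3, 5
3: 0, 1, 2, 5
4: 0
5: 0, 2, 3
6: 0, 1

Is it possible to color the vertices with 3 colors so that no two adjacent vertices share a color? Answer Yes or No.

No

0, 2, 3, 5 are pairwise adjacent (a clique of size 4), so at least 4 colors are needed.
So 3 colors are not enough.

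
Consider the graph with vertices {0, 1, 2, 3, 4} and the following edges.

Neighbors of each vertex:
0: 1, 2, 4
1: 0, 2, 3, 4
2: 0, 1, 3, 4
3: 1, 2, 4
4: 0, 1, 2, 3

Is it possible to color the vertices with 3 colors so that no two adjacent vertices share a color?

No

0, 1, 2, 4 form a clique, so at least 4 colors are needed.
So 3 colors are not enough.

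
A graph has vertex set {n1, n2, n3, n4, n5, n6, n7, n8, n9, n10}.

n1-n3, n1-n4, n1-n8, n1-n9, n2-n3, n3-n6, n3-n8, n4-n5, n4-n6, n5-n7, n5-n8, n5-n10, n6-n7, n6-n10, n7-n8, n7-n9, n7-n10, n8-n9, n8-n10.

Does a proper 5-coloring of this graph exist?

The chromatic number is 4. n5, n7, n8, n10 are mutually adjacent (a clique of size 4), so at least 4 colors are needed.
4 colors suffice: n1=blue, n2=red, n3=green, n4=yellow, n5=green, n6=red, n7=blue, n8=red, n9=green, n10=yellow.
Since 5 ≥ 4, a proper 5-coloring certainly exists.

Yes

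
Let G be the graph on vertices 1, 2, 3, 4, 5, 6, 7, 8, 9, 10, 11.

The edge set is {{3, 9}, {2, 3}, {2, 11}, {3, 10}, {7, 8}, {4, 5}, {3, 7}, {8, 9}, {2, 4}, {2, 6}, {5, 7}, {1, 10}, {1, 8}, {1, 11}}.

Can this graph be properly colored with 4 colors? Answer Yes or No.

The chromatic number is 3. The cycle 7-3-2-4-5-7 has odd length 5, so it cannot be 2-colored; at least 3 colors are needed.
A valid assignment using 3 colors: 1=b, 2=a, 3=b, 4=b, 5=a, 6=b, 7=c, 8=a, 9=c, 10=a, 11=c.
Since 4 ≥ 3, a proper 4-coloring certainly exists.

Yes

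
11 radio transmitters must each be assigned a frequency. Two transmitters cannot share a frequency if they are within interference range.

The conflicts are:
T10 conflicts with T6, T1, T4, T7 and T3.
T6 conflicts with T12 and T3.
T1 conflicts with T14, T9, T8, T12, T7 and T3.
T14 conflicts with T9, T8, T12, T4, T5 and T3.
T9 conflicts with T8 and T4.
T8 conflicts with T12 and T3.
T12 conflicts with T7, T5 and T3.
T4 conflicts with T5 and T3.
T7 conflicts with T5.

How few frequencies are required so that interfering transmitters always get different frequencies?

T1, T14, T8, T12, T3 are mutually in conflict, so at least 5 frequencies are needed.
Using 5 frequencies: T10=1, T6=3, T1=4, T14=3, T9=1, T8=5, T12=1, T4=4, T7=3, T5=2, T3=2. No two conflicting transmitters share a frequency.

5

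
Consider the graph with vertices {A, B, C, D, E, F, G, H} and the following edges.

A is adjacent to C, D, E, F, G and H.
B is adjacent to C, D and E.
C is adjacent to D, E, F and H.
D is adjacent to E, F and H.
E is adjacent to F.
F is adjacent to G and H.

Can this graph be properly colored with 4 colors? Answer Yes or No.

A, C, D, E, F form a clique, so at least 5 colors are needed.
So 4 colors are not enough.

No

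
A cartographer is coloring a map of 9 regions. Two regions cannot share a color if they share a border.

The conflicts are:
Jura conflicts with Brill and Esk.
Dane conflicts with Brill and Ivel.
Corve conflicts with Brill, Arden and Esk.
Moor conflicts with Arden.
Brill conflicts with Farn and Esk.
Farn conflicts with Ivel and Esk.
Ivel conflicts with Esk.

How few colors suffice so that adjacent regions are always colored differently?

Farn, Ivel, Esk are mutually in conflict, so at least 3 colors are needed.
A valid assignment using 3 colors: Jura=3, Dane=2, Corve=3, Moor=2, Brill=1, Arden=1, Farn=3, Ivel=1, Esk=2. Each listed conflict is separated.

3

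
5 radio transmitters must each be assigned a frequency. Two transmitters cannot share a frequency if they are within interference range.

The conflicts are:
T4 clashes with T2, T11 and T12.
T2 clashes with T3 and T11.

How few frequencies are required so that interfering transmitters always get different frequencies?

3

T4, T2, T11 pairwise conflict, so at least 3 frequencies are needed.
A valid assignment using 3 frequencies: T4=2, T2=1, T3=2, T11=3, T12=1. No two conflicting transmitters share a frequency.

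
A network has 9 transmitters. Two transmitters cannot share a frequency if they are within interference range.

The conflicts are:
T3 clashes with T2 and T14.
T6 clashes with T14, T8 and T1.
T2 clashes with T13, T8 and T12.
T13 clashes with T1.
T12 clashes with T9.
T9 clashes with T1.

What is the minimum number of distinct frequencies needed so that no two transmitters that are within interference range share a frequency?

3

The cycle T12-T9-T1-T13-T2-T12 has odd length 5, so it cannot be 2-colored; at least 3 frequencies are needed.
3 frequencies suffice: frequency 1 → {T2, T14, T1}; frequency 2 → {T3, T6, T13, T12}; frequency 3 → {T8, T9}. Each listed conflict is separated.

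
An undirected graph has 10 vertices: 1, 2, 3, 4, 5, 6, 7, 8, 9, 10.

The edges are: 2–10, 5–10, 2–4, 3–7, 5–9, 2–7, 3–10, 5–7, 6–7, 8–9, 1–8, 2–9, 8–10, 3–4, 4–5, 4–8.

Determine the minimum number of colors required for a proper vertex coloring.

2

2 and 10 are adjacent, so at least 2 colors are needed.
2 colors suffice: 1=a, 2=b, 3=b, 4=a, 5=b, 6=b, 7=a, 8=b, 9=a, 10=a. Every edge joins two different colors.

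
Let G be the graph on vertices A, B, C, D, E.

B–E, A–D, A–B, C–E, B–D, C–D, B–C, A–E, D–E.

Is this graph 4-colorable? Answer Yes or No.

Yes

The chromatic number is 4. A, B, D, E are mutually adjacent (a clique of size 4), so at least 4 colors are needed.
One proper 4-coloring: A=yellow, B=green, C=yellow, D=blue, E=red.
That is already a proper 4-coloring.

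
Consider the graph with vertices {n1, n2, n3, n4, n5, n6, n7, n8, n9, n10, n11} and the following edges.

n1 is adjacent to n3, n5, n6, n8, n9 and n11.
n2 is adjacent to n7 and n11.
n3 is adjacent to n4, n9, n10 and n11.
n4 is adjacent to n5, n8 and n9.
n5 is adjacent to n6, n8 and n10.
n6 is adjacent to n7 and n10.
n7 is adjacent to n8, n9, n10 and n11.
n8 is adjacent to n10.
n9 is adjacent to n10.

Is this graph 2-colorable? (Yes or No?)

n3, n4, n9 form a triangle, so at least 3 colors are needed.
So 2 colors are not enough.

No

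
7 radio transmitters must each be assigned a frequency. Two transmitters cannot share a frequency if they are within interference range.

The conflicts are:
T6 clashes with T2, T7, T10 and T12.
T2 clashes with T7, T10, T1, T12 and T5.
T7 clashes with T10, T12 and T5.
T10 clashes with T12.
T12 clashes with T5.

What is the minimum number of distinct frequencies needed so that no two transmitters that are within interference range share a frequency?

5

T6, T2, T7, T10, T12 all conflict with each other, so at least 5 frequencies are needed.
5 frequencies suffice: frequency 1 → {T2}; frequency 2 → {T1, T12}; frequency 3 → {T7}; frequency 4 → {T6, T5}; frequency 5 → {T10}. Each listed conflict is separated.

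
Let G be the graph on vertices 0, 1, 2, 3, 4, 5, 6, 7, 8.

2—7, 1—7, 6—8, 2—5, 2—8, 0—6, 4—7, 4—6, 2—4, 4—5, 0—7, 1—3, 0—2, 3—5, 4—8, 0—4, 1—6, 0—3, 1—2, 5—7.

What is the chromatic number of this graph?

0, 2, 4, 7 are mutually adjacent (a clique of size 4), so at least 4 colors are needed.
One proper 4-coloring: 0=c, 1=a, 2=b, 3=b, 4=a, 5=c, 6=b, 7=d, 8=c. No two adjacent vertices share a color.

4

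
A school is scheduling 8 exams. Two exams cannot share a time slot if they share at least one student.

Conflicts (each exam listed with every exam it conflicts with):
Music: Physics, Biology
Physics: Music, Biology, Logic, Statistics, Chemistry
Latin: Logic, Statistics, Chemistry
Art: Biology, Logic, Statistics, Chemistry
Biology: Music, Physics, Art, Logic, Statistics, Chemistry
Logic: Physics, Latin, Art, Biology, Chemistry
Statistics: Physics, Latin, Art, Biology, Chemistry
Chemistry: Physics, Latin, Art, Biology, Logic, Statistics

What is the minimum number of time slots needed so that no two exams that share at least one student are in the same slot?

4

Art, Biology, Statistics, Chemistry pairwise conflict, so at least 4 time slots are needed.
4 time slots suffice: Music=1, Physics=4, Latin=2, Art=4, Biology=2, Logic=3, Statistics=3, Chemistry=1. No two conflicting exams share a time slot.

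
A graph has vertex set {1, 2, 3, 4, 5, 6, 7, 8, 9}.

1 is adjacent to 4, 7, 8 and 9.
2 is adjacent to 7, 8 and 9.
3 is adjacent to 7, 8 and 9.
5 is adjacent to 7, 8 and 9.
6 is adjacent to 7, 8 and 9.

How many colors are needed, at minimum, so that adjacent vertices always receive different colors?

3 and 9 are adjacent, so at least 2 colors are needed.
2 colors suffice: color red → {4, 7, 8, 9}; color blue → {1, 2, 3, 5, 6}. Each edge has distinct colors on its endpoints.

2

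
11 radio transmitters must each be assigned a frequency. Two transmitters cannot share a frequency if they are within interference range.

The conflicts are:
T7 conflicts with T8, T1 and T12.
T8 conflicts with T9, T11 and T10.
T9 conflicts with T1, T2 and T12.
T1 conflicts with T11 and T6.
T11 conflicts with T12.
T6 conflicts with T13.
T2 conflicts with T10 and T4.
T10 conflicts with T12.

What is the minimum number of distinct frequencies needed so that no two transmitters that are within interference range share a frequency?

2

T6 and T13 conflict, so at least 2 frequencies are needed.
2 frequencies suffice: T7=2, T8=1, T9=2, T1=1, T11=2, T6=2, T2=1, T10=2, T13=1, T12=1, T4=2. Each listed conflict is separated.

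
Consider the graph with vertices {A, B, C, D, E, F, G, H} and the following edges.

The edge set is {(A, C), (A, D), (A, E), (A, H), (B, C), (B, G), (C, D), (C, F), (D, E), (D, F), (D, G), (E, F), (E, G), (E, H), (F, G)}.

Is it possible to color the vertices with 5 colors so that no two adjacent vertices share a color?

Yes

The chromatic number is 4. D, E, F, G are pairwise adjacent (a clique of size 4), so at least 4 colors are needed.
4 colors suffice: color red → {B, D, H}; color blue → {C, E}; color green → {A, F}; color yellow → {G}.
Since 5 ≥ 4, a proper 5-coloring certainly exists.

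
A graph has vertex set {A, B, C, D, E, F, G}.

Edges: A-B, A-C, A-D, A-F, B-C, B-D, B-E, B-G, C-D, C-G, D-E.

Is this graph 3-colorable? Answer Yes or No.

No

A, B, C, D are pairwise adjacent (a clique of size 4), so at least 4 colors are needed.
So 3 colors are not enough.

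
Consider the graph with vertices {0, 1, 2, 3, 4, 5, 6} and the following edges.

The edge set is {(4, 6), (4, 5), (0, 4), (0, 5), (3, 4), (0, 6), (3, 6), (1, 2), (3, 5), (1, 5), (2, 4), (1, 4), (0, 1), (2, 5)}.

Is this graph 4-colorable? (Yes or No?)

Yes

The chromatic number is 4. 0, 1, 4, 5 form a clique, so at least 4 colors are needed.
4 colors suffice: color red → {4}; color blue → {5, 6}; color green → {0, 2, 3}; color yellow → {1}.
That is already a proper 4-coloring.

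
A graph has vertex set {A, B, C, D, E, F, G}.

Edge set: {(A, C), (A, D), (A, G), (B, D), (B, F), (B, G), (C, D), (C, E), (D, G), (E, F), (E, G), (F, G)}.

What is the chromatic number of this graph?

B, D, G are mutually adjacent, so at least 3 colors are needed.
3 colors suffice: color red → {C, G}; color blue → {D, F}; color green → {A, B, E}. No two adjacent vertices share a color.

3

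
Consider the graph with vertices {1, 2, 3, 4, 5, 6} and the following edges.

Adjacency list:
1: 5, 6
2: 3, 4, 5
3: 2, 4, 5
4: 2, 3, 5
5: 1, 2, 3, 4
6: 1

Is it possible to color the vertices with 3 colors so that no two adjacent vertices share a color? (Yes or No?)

No

2, 3, 4, 5 are mutually adjacent (a clique of size 4), so at least 4 colors are needed.
So 3 colors are not enough.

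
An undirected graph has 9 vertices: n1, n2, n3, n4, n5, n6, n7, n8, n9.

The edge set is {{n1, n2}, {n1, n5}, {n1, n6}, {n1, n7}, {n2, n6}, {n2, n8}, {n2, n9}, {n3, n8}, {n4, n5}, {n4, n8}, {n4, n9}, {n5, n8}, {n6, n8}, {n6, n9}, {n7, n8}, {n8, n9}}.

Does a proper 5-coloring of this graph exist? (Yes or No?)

The chromatic number is 4. n2, n6, n8, n9 are mutually adjacent (a clique of size 4), so at least 4 colors are needed.
4 colors suffice: n1=R, n2=Y, n3=B, n4=G, n5=B, n6=G, n7=B, n8=R, n9=B.
Since 5 ≥ 4, a proper 5-coloring certainly exists.

Yes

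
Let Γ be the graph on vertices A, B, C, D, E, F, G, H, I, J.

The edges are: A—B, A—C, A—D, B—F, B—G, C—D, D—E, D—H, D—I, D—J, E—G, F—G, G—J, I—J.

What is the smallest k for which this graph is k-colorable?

A, C, D are pairwise adjacent, so at least 3 colors are needed.
3 colors suffice: color 1 → {D, G}; color 2 → {B, C, E, H, J}; color 3 → {A, F, I}. Each edge has distinct colors on its endpoints.

3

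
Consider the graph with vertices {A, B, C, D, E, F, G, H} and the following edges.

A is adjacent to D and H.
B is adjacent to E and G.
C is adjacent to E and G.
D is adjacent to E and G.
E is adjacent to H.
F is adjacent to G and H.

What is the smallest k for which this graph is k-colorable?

The cycle G-D-A-H-F-G has odd length 5, so it cannot be 2-colored; at least 3 colors are needed.
3 colors suffice: color red → {A, E, G}; color blue → {B, C, D, H}; color green → {F}. Every edge joins two different colors.

3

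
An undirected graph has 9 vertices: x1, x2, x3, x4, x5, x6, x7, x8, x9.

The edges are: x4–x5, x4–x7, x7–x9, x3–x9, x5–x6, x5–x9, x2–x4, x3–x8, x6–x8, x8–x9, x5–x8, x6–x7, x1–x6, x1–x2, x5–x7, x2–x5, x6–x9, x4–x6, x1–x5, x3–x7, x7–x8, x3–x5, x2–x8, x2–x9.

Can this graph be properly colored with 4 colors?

x5, x6, x7, x8, x9 are mutually adjacent (a clique of size 5), so at least 5 colors are needed.
So 4 colors are not enough.

No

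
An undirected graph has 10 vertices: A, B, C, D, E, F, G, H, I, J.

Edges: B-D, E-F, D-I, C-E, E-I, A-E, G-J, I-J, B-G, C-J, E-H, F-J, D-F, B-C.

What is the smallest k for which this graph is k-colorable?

The cycle D-F-E-C-B-D has odd length 5, so it cannot be 2-colored; at least 3 colors are needed.
One proper 3-coloring: A=blue, B=green, C=blue, D=red, E=red, F=blue, G=blue, H=blue, I=blue, J=red. Every edge joins two different colors.

3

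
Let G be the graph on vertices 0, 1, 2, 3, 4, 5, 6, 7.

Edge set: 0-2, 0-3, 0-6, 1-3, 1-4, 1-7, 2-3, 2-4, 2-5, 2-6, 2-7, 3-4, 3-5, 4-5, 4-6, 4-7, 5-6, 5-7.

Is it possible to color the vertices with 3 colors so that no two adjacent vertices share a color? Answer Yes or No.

2, 4, 5, 7 are pairwise adjacent (a clique of size 4), so at least 4 colors are needed.
So 3 colors are not enough.

No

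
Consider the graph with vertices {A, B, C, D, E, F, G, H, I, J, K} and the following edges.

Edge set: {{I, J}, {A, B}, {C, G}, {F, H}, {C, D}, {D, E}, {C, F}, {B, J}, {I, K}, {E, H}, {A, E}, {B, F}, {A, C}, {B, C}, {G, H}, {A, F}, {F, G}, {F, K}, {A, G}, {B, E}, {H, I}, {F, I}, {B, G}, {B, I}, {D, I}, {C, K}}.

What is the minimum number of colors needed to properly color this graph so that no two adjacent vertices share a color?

5

A, B, C, F, G are mutually adjacent (a clique of size 5), so at least 5 colors are needed.
5 colors suffice: color 1 → {B, D, H, K}; color 2 → {E, F, J}; color 3 → {C, I}; color 4 → {G}; color 5 → {A}. No two adjacent vertices share a color.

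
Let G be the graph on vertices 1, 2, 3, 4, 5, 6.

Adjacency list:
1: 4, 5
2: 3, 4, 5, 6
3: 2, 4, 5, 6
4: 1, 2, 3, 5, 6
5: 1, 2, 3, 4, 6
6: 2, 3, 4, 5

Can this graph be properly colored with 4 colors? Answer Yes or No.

No

2, 3, 4, 5, 6 are pairwise adjacent (a clique of size 5), so at least 5 colors are needed.
So 4 colors are not enough.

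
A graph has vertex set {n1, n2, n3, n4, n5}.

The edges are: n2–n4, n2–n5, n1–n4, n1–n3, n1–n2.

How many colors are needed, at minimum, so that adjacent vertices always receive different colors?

3

n1, n2, n4 form a triangle, so at least 3 colors are needed.
3 colors suffice: color R → {n1, n5}; color B → {n2, n3}; color G → {n4}. No two adjacent vertices share a color.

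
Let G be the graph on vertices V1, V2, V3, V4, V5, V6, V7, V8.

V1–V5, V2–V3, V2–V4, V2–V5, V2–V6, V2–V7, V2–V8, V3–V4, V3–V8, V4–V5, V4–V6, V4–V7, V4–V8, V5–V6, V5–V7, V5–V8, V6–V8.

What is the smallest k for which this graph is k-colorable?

V2, V4, V5, V6, V8 are mutually adjacent (a clique of size 5), so at least 5 colors are needed.
A valid assignment using 5 colors: V1=B, V2=B, V3=R, V4=G, V5=R, V6=P, V7=Y, V8=Y. Each edge has distinct colors on its endpoints.

5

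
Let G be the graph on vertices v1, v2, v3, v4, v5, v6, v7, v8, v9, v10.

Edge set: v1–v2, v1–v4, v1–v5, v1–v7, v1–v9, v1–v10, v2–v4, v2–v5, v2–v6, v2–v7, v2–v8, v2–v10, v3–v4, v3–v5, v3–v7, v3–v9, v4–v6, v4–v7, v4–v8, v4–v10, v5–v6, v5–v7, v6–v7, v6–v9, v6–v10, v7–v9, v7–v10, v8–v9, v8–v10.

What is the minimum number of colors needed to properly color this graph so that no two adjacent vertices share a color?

5

v1, v2, v4, v7, v10 form a clique, so at least 5 colors are needed.
5 colors suffice: color red → {v7, v8}; color blue → {v2, v9}; color green → {v4, v5}; color yellow → {v1, v3, v6}; color purple → {v10}. Each edge has distinct colors on its endpoints.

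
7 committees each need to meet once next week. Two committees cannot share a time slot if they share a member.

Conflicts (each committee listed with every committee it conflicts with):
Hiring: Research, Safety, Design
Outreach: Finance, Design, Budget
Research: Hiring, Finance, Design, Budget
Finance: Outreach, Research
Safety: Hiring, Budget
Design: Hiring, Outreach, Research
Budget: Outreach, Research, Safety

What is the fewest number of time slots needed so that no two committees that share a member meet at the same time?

Hiring, Research, Design are mutually in conflict, so at least 3 time slots are needed.
3 time slots suffice: time slot 1 → {Outreach, Research, Safety}; time slot 2 → {Hiring, Finance, Budget}; time slot 3 → {Design}. Every pair that conflicts lands in different time slots.

3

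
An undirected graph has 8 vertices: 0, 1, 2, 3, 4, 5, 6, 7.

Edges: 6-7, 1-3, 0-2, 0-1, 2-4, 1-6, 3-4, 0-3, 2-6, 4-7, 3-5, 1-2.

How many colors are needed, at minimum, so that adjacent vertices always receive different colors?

1, 2, 6 are pairwise adjacent, so at least 3 colors are needed.
3 colors suffice: 0=green, 1=blue, 2=red, 3=red, 4=blue, 5=blue, 6=green, 7=red. Every edge joins two different colors.

3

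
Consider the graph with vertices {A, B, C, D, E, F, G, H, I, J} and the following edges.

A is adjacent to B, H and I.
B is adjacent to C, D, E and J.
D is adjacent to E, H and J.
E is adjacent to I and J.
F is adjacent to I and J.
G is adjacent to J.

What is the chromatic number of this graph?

B, D, E, J form a clique, so at least 4 colors are needed.
4 colors suffice: color 1 → {B, G, H, I}; color 2 → {A, C, J}; color 3 → {E, F}; color 4 → {D}. No two adjacent vertices share a color.

4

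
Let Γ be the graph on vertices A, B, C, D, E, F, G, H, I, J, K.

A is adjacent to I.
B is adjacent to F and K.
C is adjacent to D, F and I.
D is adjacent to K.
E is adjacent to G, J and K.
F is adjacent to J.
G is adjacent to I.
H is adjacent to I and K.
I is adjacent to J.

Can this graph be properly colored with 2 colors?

No

The cycle I-C-D-K-H-I has odd length 5, so it cannot be 2-colored; at least 3 colors are needed.
So 2 colors are not enough.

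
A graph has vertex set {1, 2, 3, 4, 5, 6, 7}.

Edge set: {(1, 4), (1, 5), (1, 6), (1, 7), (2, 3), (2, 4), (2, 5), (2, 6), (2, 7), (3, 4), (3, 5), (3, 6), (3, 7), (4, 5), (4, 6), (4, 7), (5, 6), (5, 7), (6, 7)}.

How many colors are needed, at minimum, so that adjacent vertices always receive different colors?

6

2, 3, 4, 5, 6, 7 form a clique, so at least 6 colors are needed.
6 colors suffice: color a → {6}; color b → {4}; color c → {7}; color d → {5}; color e → {1, 2}; color f → {3}. Every edge joins two different colors.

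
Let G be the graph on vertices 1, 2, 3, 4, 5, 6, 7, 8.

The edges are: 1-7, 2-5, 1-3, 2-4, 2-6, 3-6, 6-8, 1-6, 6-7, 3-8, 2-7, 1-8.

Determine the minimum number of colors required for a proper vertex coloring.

1, 3, 6, 8 are mutually adjacent (a clique of size 4), so at least 4 colors are needed.
4 colors suffice: 1=b, 2=b, 3=d, 4=a, 5=a, 6=a, 7=c, 8=c. Each edge has distinct colors on its endpoints.

4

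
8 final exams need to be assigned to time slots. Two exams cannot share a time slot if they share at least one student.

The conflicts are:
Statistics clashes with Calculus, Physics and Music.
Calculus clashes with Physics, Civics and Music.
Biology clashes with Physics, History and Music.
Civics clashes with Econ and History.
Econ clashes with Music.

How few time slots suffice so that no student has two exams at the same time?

3

Statistics, Calculus, Physics pairwise conflict, so at least 3 time slots are needed.
Using 3 time slots: Statistics=3, Calculus=1, Biology=1, Physics=2, Civics=2, Econ=1, History=3, Music=2. Each listed conflict is separated.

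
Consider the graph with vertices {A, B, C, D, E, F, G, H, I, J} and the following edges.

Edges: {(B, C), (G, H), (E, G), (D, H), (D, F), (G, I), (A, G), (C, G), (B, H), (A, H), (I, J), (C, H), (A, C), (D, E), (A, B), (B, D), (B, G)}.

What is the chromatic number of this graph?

5

A, B, C, G, H are mutually adjacent (a clique of size 5), so at least 5 colors are needed.
A valid assignment using 5 colors: A=purple, B=green, C=yellow, D=red, E=blue, F=blue, G=red, H=blue, I=blue, J=red. Every edge joins two different colors.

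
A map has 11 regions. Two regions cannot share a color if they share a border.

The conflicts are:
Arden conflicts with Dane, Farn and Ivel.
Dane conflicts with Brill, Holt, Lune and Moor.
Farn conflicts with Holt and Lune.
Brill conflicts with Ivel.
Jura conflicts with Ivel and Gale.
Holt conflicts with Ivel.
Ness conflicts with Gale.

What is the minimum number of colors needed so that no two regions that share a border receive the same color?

2

Arden and Farn conflict, so at least 2 colors are needed.
2 colors suffice: color 1 → {Dane, Farn, Ivel, Gale}; color 2 → {Arden, Brill, Jura, Holt, Lune, Ness, Moor}. Each listed conflict is separated.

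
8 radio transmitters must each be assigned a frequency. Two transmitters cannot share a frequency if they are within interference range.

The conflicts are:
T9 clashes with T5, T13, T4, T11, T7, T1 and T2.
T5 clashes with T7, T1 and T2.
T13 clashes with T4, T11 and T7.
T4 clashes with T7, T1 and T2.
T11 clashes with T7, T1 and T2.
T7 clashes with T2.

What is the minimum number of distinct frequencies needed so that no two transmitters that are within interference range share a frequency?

T9, T5, T7, T2 pairwise conflict, so at least 4 frequencies are needed.
4 frequencies suffice: frequency 1 → {T9}; frequency 2 → {T7, T1}; frequency 3 → {T13, T2}; frequency 4 → {T5, T4, T11}. Each listed conflict is separated.

4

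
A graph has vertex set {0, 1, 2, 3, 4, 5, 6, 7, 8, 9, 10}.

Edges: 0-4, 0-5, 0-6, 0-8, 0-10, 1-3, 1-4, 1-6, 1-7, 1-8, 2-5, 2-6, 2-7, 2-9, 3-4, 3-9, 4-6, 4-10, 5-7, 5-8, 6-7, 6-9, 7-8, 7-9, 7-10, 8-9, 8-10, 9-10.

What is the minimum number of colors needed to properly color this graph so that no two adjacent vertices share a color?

7, 8, 9, 10 form a clique, so at least 4 colors are needed.
4 colors suffice: 0=a, 1=d, 2=d, 3=a, 4=c, 5=c, 6=b, 7=a, 8=b, 9=c, 10=d. Every edge joins two different colors.

4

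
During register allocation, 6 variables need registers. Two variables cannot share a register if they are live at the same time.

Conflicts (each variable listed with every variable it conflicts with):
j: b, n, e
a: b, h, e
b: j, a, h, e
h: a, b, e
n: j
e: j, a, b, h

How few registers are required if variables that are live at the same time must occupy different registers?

4

a, b, h, e pairwise conflict, so at least 4 registers are needed.
4 registers suffice: register 1 → {n, e}; register 2 → {b}; register 3 → {j, a}; register 4 → {h}. Every pair that conflicts lands in different registers.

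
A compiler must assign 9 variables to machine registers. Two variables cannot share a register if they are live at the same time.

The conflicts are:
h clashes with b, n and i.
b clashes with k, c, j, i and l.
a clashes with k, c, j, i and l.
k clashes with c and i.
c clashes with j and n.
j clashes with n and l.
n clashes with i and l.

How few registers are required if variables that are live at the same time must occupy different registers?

b, j, l all conflict with each other, so at least 3 registers are needed.
3 registers suffice: h=2, b=1, a=1, k=2, c=3, j=2, n=1, i=3, l=3. Every pair that conflicts lands in different registers.

3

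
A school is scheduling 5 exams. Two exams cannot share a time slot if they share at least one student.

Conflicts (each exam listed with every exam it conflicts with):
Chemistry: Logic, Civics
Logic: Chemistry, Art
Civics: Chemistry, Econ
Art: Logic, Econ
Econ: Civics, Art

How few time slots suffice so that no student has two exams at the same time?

3

The cycle Civics-Econ-Art-Logic-Chemistry-Civics has odd length 5, so it cannot be 2-colored; at least 3 time slots are needed.
3 time slots suffice: time slot 1 → {Civics, Art}; time slot 2 → {Chemistry, Econ}; time slot 3 → {Logic}. Every pair that conflicts lands in different time slots.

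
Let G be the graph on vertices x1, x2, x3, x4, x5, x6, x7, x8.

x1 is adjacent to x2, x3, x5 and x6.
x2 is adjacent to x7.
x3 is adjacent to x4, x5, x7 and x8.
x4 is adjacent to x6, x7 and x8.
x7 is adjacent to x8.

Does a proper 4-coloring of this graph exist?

The chromatic number is 4. x3, x4, x7, x8 form a clique, so at least 4 colors are needed.
4 colors suffice: x1=2, x2=1, x3=1, x4=3, x5=3, x6=1, x7=2, x8=4.
That is already a proper 4-coloring.

Yes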